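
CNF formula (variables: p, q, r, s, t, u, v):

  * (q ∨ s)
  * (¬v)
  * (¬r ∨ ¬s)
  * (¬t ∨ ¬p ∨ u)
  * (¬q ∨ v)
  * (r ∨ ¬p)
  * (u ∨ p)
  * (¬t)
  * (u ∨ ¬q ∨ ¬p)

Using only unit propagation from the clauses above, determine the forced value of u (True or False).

True

(¬v) is a unit clause: v = False.
In (v ∨ ¬q), v is now false; ¬q must hold, so q = False.
From (q ∨ s) and q = False: s = True.
(¬r ∨ ¬s): since s = True, the clause reduces to (¬r). r = False.
(¬p ∨ r) with r = False leaves only ¬p, so p = False.
From (p ∨ u) and p = False: u = True.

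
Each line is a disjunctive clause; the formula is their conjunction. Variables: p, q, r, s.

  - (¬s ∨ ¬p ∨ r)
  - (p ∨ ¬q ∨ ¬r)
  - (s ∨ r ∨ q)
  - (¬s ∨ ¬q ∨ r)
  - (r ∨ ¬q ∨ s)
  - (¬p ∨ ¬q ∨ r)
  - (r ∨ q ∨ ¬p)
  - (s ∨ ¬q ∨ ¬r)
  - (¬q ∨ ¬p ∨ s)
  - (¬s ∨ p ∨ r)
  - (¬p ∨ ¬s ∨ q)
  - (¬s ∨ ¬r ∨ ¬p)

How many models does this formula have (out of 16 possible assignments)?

The models are:
  p=F q=F r=T s=F
  p=F q=F r=T s=T
  p=T q=F r=T s=F
That's 3 in total.

3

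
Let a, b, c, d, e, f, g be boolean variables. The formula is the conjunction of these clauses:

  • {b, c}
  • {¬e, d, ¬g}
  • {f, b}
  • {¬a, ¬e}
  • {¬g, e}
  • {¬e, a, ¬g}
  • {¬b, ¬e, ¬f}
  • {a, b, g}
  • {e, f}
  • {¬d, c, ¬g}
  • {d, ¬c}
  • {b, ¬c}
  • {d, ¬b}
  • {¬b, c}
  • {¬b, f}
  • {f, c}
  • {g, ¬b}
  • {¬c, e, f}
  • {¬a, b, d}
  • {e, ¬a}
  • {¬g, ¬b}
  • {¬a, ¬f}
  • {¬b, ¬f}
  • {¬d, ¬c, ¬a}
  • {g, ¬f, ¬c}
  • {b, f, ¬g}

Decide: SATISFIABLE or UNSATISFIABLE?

b = True:
  propagation gives d=True, c=True, f=True; an empty clause results — contradiction.
b = False:
  propagation gives c=True; an empty clause results — contradiction.
Every branch closes, so no satisfying assignment exists.

UNSATISFIABLE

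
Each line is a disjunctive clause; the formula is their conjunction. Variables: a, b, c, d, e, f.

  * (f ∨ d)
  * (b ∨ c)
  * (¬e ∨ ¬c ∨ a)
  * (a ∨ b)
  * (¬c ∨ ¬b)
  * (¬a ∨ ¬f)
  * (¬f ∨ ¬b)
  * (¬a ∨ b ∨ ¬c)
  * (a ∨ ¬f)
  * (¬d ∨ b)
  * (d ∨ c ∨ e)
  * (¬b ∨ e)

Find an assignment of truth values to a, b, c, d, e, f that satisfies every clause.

Set a = False and propagate.
  then b is forced to True.
  then c is forced to False.
  then f is forced to False.
  then d is forced to True.
  then e is forced to True.
Every clause has at least one true literal under this assignment.

a=F, b=T, c=F, d=T, e=T, f=F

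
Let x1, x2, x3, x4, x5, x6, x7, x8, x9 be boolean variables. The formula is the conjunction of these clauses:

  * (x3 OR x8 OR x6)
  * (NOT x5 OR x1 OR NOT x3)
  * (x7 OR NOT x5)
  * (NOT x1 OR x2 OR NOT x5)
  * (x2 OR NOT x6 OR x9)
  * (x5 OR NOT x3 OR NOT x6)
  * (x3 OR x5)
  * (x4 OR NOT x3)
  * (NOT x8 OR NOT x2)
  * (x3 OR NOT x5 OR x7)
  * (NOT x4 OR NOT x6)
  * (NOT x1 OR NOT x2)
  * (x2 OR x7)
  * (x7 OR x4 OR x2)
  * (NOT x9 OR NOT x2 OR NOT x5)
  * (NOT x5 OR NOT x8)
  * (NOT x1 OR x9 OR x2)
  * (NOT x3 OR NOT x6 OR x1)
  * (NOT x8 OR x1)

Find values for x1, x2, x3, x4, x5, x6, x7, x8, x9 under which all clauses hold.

x1=F  x2=F  x3=F  x4=F  x5=T  x6=T  x7=T  x8=F  x9=T

x7 occurs only positively in the remaining clauses — set x7 = True.
Branch on x1: take x1 = False.
  then x8 is forced to False.
Try x2 = False.
For the remaining variables, x3 = False, x4 = False, x5 = True, x6 = True, x9 = True works.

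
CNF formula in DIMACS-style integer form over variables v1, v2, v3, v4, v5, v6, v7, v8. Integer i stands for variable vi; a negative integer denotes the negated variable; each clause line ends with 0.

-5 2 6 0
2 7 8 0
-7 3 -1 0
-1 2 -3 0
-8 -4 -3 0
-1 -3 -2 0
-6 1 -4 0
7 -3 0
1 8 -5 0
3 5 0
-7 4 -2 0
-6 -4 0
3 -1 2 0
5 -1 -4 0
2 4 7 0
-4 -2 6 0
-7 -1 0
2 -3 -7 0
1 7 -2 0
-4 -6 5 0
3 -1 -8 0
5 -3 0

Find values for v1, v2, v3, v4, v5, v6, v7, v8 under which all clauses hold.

v1=0, v2=0, v3=0, v4=0, v5=1, v6=1, v7=1, v8=1

Try v1 = False.
Branch on v2: take v2 = False.
The remaining clauses are satisfied by v3 = False, v4 = False, v5 = True, v6 = True, v7 = True, v8 = True.
Check each clause:
  1. (v2 ∨ ¬v5 ∨ v6) — v6 is true.
  2. (v8 ∨ v2 ∨ v7) — v8 is true.
  3. (¬v1 ∨ ¬v7 ∨ v3) — ¬v1 is true.
  4. (v2 ∨ ¬v1 ∨ ¬v3) — ¬v3 is true.
  5. (¬v8 ∨ ¬v3 ∨ ¬v4) — ¬v4 is true.
  6. (¬v1 ∨ ¬v2 ∨ ¬v3) — ¬v3 is true.
  7. (¬v6 ∨ ¬v4 ∨ v1) — ¬v4 is true.
  8. (¬v3 ∨ v7) — ¬v3 is true.
  9. (¬v5 ∨ v1 ∨ v8) — v8 is true.
  10. (v3 ∨ v5) — v5 is true.
  11. (¬v2 ∨ v4 ∨ ¬v7) — ¬v2 is true.
  12. (¬v4 ∨ ¬v6) — ¬v4 is true.
  13. (v3 ∨ ¬v1 ∨ v2) — ¬v1 is true.
  14. (¬v1 ∨ v5 ∨ ¬v4) — ¬v4 is true.
  15. (v2 ∨ v4 ∨ v7) — v7 is true.
  16. (¬v4 ∨ ¬v2 ∨ v6) — ¬v4 is true.
  17. (¬v7 ∨ ¬v1) — ¬v1 is true.
  18. (¬v7 ∨ v2 ∨ ¬v3) — ¬v3 is true.
  19. (v1 ∨ ¬v2 ∨ v7) — ¬v2 is true.
  20. (¬v6 ∨ ¬v4 ∨ v5) — ¬v4 is true.
  21. (¬v1 ∨ ¬v8 ∨ v3) — ¬v1 is true.
  22. (v5 ∨ ¬v3) — v5 is true.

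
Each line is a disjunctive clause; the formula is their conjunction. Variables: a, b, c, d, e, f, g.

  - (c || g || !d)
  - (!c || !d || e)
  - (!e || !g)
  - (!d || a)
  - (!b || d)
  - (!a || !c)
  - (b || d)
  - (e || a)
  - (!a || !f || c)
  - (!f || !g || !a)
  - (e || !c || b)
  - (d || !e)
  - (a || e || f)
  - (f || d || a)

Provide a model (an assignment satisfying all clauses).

a=True, b=False, c=False, d=True, e=False, f=False, g=True

Branch on a: take a = True.
  then c is forced to False.
  then f is forced to False.
For the remaining variables, b = False, d = True, e = False, g = True works.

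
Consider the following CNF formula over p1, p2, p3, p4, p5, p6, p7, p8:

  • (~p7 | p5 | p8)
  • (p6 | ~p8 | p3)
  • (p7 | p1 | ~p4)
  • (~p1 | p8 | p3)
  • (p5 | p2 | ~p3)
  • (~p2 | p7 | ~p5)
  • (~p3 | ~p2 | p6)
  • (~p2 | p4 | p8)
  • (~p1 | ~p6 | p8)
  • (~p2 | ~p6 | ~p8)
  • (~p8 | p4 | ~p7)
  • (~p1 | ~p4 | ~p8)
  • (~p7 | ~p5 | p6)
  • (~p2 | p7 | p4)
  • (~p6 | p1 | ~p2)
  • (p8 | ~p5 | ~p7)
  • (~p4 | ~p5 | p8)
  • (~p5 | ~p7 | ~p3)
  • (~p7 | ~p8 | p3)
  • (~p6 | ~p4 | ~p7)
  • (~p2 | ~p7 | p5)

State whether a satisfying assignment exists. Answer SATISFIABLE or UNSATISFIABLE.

Set p1 = False and propagate.
Try p2 = False.
Branch on p3: take p3 = True.
  then p5 is forced to True.
  then p7 is forced to False.
  then p4 is forced to False.
p6, p8 are now unconstrained; take p6 = True, p8 = True.
Every clause has at least one true literal under this assignment.
So p1=F, p2=F, p3=T, p4=F, p5=T, p6=T, p7=F, p8=T is a satisfying assignment.

SATISFIABLE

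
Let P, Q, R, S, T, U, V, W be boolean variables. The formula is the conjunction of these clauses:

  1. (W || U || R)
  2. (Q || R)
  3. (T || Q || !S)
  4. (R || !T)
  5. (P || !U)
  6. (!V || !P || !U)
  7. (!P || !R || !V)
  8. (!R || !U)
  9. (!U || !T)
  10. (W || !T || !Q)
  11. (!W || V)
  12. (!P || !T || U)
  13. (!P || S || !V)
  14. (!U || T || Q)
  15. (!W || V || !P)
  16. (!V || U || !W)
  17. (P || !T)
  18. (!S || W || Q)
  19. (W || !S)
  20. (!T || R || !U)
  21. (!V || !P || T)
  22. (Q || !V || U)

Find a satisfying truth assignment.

P=1, Q=0, R=1, S=0, T=0, U=0, V=0, W=0

Check each clause:
  1. (R || W || U) — R is true.
  2. (R || Q) — R is true.
  3. (T || !S || Q) — !S is true.
  4. (!T || R) — R is true.
  5. (!U || P) — P is true.
  6. (!V || !P || !U) — !V is true.
  7. (!P || !R || !V) — !V is true.
  8. (!U || !R) — !U is true.
  9. (!T || !U) — !U is true.
  10. (!Q || !T || W) — !T is true.
  11. (!W || V) — !W is true.
  12. (!T || U || !P) — !T is true.
  13. (!P || S || !V) — !V is true.
  14. (Q || !U || T) — !U is true.
  15. (!P || V || !W) — !W is true.
  16. (U || !W || !V) — !W is true.
  17. (!T || P) — P is true.
  18. (Q || !S || W) — !S is true.
  19. (!S || W) — !S is true.
  20. (!U || !T || R) — !U is true.
  21. (T || !V || !P) — !V is true.
  22. (!V || U || Q) — !V is true.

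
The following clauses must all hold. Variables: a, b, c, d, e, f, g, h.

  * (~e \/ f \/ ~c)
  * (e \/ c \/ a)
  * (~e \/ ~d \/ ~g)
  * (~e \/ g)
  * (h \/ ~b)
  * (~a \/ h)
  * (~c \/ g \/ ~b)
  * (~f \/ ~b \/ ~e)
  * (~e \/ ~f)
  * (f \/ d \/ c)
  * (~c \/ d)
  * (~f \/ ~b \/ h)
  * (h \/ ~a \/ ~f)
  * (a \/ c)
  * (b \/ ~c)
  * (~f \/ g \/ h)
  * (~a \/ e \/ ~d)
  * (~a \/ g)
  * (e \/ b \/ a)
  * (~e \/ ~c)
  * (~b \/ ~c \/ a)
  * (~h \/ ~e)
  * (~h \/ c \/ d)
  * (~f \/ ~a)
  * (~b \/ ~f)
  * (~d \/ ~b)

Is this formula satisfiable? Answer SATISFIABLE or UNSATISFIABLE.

UNSATISFIABLE

c = True:
  propagation gives d=True, b=True; an empty clause results — contradiction.
c = False:
  propagation gives a=True, h=True, g=True, e=False; an empty clause results — contradiction.
Every branch closes, so no satisfying assignment exists.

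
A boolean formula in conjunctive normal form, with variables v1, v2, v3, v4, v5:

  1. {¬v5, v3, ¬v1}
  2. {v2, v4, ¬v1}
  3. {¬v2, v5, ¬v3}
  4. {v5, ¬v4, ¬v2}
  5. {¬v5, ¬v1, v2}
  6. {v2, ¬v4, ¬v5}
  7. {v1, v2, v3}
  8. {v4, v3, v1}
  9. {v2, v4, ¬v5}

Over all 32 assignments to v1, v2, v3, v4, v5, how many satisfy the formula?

Split on v2, then v5.
  v2=1, v5=1: 5 of the 8 assignments to (v1,v3,v4) work.
  v2=1, v5=0: remaining (v1,v3,v4) ∈ {(1,0,0)} — 1.
  v2=0, v5=1: a clause becomes empty — 0.
  v2=0, v5=0: remaining (v1,v3,v4) ∈ {(0,1,0); (0,1,1); (1,0,1); (1,1,1)} — 4.
Total: 5 + 1 + 0 + 4 = 10.

10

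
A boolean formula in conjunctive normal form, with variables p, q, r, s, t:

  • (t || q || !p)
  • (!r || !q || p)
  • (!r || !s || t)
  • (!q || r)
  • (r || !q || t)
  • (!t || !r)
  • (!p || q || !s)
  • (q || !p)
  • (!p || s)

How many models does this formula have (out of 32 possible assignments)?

5

The models are:
  p=F q=F r=F s=F t=F
  p=F q=F r=F s=F t=T
  p=F q=F r=F s=T t=F
  p=F q=F r=F s=T t=T
  p=F q=F r=T s=F t=F
Count: 5.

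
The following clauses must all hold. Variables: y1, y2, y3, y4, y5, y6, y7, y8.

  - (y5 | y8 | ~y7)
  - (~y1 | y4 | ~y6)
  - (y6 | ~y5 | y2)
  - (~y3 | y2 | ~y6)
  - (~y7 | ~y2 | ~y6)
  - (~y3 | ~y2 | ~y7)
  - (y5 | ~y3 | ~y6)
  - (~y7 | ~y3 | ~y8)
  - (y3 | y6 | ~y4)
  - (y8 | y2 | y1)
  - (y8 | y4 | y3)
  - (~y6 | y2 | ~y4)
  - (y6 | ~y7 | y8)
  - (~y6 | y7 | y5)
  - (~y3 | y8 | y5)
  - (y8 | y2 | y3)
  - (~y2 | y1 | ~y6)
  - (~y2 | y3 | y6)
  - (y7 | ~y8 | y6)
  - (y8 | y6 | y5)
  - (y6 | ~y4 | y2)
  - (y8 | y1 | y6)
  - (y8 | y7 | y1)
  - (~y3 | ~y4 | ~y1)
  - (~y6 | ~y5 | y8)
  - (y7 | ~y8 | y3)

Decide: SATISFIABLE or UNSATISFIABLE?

SATISFIABLE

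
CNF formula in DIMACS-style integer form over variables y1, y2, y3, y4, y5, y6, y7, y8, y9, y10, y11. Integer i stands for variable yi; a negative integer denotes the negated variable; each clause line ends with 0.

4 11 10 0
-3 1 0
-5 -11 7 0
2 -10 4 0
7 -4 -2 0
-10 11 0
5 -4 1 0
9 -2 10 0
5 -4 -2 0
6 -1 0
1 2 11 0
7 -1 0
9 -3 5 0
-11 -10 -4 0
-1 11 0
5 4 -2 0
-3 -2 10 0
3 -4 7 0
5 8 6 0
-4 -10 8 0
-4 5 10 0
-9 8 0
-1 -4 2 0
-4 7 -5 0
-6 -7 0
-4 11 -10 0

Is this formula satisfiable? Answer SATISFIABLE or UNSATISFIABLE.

Pure literal: y8 appears only positively; assign y8 = True.
Set y1 = False and propagate.
  then y3 is forced to False.
Try y2 = False.
  then y11 is forced to True.
Branch on y4: take y4 = True.
  then y5 is forced to True.
  then y7 is forced to True.
  then y10 is forced to False.
  then y6 is forced to False.
y9 is now unconstrained; take y9 = True.
So y1 = F, y2 = F, y3 = F, y4 = T, y5 = T, y6 = F, y7 = T, y8 = T, y9 = T, y10 = F, y11 = T is a satisfying assignment.

SATISFIABLE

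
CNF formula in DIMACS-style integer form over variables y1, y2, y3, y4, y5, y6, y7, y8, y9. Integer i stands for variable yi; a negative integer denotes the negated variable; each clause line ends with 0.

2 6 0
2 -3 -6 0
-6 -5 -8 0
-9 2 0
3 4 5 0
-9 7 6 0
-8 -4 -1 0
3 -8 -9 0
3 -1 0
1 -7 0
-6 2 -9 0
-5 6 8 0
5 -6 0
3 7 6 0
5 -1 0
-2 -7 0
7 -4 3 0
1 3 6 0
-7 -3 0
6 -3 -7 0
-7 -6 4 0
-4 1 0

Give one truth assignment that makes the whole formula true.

y9 occurs only negated in the remaining clauses — set y9 = False.
Set y1 = False and propagate.
  then y7 is forced to False.
  then y4 is forced to False.
For the remaining variables, y2 = True, y3 = True, y5 = True, y6 = True, y8 = False works.

y1=F, y2=T, y3=T, y4=F, y5=T, y6=T, y7=F, y8=F, y9=F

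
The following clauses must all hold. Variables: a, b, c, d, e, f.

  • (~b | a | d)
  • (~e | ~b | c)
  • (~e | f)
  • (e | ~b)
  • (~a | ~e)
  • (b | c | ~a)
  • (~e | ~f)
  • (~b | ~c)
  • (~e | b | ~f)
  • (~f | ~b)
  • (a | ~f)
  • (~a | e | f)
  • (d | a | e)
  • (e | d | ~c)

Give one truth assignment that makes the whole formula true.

a=True, b=False, c=True, d=True, e=False, f=True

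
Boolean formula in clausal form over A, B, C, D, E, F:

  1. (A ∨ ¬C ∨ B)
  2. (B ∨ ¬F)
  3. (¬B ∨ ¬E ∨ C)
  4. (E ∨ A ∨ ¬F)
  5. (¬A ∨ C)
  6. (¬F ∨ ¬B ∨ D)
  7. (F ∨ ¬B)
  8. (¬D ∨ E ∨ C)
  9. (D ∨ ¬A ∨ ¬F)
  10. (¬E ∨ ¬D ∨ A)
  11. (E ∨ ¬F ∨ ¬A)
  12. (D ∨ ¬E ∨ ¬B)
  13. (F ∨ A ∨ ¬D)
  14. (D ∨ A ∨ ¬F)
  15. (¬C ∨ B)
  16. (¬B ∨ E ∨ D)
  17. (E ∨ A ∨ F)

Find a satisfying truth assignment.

Branch on A: take A = False.
For the remaining variables, B = False, C = False, D = False, E = True, F = False works.

A = F, B = F, C = F, D = F, E = T, F = F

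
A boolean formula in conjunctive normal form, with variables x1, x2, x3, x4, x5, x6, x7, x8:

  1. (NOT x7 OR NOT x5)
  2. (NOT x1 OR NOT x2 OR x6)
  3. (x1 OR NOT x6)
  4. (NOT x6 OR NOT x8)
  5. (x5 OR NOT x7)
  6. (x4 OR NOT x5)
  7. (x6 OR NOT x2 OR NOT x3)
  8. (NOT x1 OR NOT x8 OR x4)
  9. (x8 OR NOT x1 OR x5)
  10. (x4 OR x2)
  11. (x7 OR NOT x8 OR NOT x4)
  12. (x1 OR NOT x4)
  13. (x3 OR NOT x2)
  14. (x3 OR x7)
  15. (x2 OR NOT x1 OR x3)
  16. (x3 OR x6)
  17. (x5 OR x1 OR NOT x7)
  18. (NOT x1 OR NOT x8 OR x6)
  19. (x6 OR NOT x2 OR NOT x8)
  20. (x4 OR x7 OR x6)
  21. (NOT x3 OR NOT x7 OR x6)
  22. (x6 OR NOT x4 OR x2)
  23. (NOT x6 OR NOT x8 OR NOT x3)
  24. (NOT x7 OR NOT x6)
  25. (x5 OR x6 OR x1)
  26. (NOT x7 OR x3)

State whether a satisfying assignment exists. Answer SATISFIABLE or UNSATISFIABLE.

SATISFIABLE

Try x1 = True.
Set x2 = True and propagate.
  then x6 is forced to True.
  then x8 is forced to False.
  then x5 is forced to True.
  then x7 is forced to False.
  then x4 is forced to True.
  then x3 is forced to True.
So x1=1, x2=1, x3=1, x4=1, x5=1, x6=1, x7=0, x8=0 is a satisfying assignment.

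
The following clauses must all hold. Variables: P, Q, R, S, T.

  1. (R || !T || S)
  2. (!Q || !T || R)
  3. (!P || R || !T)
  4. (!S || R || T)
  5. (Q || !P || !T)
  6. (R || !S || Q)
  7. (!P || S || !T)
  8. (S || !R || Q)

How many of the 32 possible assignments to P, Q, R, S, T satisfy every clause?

14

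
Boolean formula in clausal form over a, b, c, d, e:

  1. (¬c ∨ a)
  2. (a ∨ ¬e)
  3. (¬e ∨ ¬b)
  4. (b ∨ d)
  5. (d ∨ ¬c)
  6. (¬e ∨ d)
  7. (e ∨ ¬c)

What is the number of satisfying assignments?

8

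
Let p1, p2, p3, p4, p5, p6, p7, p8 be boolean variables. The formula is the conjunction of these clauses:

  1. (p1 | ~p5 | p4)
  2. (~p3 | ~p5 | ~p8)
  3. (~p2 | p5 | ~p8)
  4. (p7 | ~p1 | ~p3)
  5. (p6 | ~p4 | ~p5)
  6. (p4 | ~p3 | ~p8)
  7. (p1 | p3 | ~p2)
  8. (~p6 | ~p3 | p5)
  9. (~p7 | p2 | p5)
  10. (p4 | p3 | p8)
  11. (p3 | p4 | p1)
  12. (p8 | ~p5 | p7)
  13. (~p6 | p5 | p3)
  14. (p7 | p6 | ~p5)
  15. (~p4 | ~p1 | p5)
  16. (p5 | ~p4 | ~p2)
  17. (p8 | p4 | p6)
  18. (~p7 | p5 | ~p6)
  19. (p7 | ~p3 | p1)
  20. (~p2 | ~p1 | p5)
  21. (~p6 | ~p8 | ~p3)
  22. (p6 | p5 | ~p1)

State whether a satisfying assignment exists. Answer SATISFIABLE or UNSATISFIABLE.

Branch on p1: take p1 = False.
For the remaining variables, p2 = False, p3 = False, p4 = True, p5 = True, p6 = True, p7 = True, p8 = False works.
So p1 = F, p2 = F, p3 = F, p4 = T, p5 = T, p6 = T, p7 = T, p8 = F is a satisfying assignment.

SATISFIABLE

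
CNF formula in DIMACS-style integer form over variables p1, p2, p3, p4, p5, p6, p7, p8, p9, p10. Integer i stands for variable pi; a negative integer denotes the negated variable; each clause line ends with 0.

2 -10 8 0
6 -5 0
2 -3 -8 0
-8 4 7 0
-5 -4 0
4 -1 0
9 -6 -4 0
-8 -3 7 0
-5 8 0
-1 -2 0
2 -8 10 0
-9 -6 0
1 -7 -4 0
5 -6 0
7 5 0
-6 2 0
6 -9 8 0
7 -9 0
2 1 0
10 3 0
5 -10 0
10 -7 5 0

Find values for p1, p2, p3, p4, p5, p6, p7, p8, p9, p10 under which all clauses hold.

p1=False  p2=True  p3=True  p4=False  p5=True  p6=True  p7=True  p8=True  p9=False  p10=True

Try p1 = False.
  then p2 is forced to True.
For the remaining variables, p3 = True, p4 = False, p5 = True, p6 = True, p7 = True, p8 = True, p9 = False, p10 = True works.
Every clause has at least one true literal under this assignment.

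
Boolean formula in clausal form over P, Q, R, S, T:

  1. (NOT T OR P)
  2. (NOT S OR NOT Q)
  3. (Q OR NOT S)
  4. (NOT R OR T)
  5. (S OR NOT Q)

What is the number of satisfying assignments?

4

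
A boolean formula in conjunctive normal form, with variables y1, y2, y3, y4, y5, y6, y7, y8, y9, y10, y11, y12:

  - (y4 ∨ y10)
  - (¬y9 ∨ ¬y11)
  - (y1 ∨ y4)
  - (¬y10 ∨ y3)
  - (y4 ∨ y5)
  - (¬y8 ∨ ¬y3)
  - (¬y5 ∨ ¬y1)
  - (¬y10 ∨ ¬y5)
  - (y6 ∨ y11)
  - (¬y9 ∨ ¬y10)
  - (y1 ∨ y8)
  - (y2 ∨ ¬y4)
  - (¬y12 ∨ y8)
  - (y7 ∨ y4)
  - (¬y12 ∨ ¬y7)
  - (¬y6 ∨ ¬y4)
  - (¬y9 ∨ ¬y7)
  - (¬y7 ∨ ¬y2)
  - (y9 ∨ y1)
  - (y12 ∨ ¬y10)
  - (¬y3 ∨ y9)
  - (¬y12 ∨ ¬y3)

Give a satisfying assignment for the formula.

y1=T, y2=T, y3=F, y4=T, y5=F, y6=F, y7=F, y8=T, y9=F, y10=F, y11=T, y12=F

Check each clause:
  1. (y4 ∨ y10) — y4 is true.
  2. (¬y11 ∨ ¬y9) — ¬y9 is true.
  3. (y1 ∨ y4) — y1 is true.
  4. (¬y10 ∨ y3) — ¬y10 is true.
  5. (y5 ∨ y4) — y4 is true.
  6. (¬y3 ∨ ¬y8) — ¬y3 is true.
  7. (¬y1 ∨ ¬y5) — ¬y5 is true.
  8. (¬y10 ∨ ¬y5) — ¬y5 is true.
  9. (y6 ∨ y11) — y11 is true.
  10. (¬y10 ∨ ¬y9) — ¬y10 is true.
  11. (y1 ∨ y8) — y8 is true.
  12. (¬y4 ∨ y2) — y2 is true.
  13. (y8 ∨ ¬y12) — y8 is true.
  14. (y7 ∨ y4) — y4 is true.
  15. (¬y12 ∨ ¬y7) — ¬y7 is true.
  16. (¬y6 ∨ ¬y4) — ¬y6 is true.
  17. (¬y7 ∨ ¬y9) — ¬y7 is true.
  18. (¬y7 ∨ ¬y2) — ¬y7 is true.
  19. (y9 ∨ y1) — y1 is true.
  20. (¬y10 ∨ y12) — ¬y10 is true.
  21. (y9 ∨ ¬y3) — ¬y3 is true.
  22. (¬y3 ∨ ¬y12) — ¬y12 is true.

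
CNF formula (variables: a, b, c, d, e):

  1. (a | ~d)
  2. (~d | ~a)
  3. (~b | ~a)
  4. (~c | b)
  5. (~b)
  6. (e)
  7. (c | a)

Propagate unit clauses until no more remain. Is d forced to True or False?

False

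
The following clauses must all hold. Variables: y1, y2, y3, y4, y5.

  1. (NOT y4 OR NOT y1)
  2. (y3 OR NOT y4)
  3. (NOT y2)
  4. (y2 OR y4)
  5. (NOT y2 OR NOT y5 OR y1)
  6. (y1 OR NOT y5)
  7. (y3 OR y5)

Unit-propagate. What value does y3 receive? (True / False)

Unit clause (NOT y2) sets y2 = False.
(y2 OR y4) with y2 = False leaves only y4, so y4 = True.
(NOT y4 OR NOT y1): since y4 = True, the clause reduces to (NOT y1). y1 = False.
In (y3 OR NOT y4), NOT y4 is now false; y3 must hold, so y3 = True.

True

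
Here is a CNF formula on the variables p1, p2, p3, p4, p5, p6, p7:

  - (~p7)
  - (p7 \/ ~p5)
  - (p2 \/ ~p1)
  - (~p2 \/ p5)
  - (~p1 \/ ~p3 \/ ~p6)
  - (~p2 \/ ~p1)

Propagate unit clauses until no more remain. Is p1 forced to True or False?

False

Unit clause (~p7) sets p7 = False.
(~p5 \/ p7): since p7 = False, the clause reduces to (~p5). p5 = False.
(~p2 \/ p5) with p5 = False leaves only ~p2, so p2 = False.
(p2 \/ ~p1): since p2 = False, the clause reduces to (~p1). p1 = False.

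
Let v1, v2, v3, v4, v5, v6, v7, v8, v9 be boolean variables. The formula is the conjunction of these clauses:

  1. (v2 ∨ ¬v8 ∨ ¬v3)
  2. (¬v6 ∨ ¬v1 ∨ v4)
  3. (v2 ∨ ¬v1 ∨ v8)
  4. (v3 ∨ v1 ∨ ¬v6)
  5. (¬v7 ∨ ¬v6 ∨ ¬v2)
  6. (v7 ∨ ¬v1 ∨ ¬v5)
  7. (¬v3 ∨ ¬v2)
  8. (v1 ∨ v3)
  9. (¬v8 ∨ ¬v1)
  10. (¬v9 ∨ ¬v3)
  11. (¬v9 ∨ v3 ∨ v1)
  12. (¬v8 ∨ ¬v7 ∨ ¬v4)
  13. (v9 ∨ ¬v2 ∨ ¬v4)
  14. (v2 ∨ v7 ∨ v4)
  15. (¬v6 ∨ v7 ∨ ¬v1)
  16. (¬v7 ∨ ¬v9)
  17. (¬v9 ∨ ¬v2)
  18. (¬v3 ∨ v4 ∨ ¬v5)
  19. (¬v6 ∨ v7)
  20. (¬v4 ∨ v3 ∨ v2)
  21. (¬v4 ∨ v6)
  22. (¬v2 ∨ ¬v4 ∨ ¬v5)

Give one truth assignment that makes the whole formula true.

v1=True, v2=True, v3=False, v4=False, v5=False, v6=False, v7=False, v8=False, v9=False

v5 occurs only negated in the remaining clauses — set v5 = False.
Set v1 = True and propagate.
  then v8 is forced to False.
  then v2 is forced to True.
  then v3 is forced to False.
  then v9 is forced to False.
  then v4 is forced to False.
  then v6 is forced to False.
v7 is now unconstrained; take v7 = False.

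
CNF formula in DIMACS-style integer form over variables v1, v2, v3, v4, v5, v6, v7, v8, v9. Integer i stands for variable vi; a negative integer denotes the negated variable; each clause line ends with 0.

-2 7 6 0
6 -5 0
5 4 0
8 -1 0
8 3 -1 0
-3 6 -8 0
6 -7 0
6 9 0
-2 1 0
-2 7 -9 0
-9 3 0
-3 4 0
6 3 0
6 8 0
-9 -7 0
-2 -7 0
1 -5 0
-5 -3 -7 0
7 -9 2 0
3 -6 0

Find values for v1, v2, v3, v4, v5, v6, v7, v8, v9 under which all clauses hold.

v1=F, v2=F, v3=T, v4=T, v5=F, v6=T, v7=F, v8=T, v9=F

Pure literal: v4 appears only positively; assign v4 = True.
Branch on v1: take v1 = False.
  then v2 is forced to False.
  then v5 is forced to False.
Set v3 = True and propagate.
For the remaining variables, v6 = True, v7 = False, v8 = True, v9 = False works.
Every clause has at least one true literal under this assignment.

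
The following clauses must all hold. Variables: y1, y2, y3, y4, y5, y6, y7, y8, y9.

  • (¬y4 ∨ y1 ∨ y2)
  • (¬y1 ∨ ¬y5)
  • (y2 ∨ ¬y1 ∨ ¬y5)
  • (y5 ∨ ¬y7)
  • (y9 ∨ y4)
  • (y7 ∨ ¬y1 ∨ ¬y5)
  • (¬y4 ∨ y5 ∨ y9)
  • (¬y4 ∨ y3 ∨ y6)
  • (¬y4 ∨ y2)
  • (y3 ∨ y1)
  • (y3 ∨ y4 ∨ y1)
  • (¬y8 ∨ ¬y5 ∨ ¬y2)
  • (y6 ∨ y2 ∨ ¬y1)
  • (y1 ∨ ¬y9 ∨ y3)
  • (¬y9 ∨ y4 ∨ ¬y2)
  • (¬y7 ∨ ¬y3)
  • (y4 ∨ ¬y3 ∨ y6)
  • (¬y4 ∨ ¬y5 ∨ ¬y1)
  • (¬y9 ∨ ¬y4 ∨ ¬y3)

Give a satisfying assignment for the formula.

y1=F, y2=F, y3=T, y4=F, y5=T, y6=T, y7=F, y8=T, y9=T

y6 occurs only positively in the remaining clauses — set y6 = True.
Try y1 = False.
  then y3 is forced to True.
  then y7 is forced to False.
For the remaining variables, y2 = False, y4 = False, y5 = True, y8 = True, y9 = True works.
Every clause has at least one true literal under this assignment.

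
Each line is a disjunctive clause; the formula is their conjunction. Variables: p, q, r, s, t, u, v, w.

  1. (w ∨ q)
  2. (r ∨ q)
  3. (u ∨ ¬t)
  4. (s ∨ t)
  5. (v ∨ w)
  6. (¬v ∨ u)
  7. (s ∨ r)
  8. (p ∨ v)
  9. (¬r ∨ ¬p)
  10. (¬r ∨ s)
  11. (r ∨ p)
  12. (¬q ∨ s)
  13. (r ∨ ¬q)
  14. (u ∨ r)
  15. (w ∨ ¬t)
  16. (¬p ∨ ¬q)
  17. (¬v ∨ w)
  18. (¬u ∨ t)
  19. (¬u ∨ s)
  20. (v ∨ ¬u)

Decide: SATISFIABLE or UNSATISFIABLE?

SATISFIABLE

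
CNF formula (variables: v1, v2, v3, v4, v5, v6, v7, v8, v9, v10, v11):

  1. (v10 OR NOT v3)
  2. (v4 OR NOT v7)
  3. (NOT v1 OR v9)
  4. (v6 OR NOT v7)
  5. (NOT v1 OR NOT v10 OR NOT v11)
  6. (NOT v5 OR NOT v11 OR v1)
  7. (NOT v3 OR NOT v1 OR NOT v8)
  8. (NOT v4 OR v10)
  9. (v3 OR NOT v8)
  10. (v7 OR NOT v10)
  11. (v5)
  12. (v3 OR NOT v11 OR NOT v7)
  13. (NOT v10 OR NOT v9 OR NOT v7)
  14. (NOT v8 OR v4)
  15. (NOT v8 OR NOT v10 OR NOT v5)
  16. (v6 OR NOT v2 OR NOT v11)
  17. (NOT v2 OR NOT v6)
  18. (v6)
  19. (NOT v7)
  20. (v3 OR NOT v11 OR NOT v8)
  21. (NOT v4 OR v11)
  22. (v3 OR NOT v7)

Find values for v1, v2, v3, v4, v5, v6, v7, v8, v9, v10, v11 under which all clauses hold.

The clause (v5) is unit: v5 must be True.
(v6) is a unit clause, so v6 = True.
Unit propagation: (NOT v2) forces v2 = False.
Unit propagation: (NOT v7) forces v7 = False.
(NOT v10) is a unit clause, so v10 = False.
The clause (NOT v3) is unit: v3 must be False.
The clause (NOT v4) is unit: v4 must be False.
Unit propagation: (NOT v8) forces v8 = False.
v9 occurs only positively in the remaining clauses — set v9 = True.
Pure literal: v11 appears only negated; assign v11 = False.
v1 is now unconstrained; take v1 = True.
Every clause has at least one true literal under this assignment.

v1 = T  v2 = F  v3 = F  v4 = F  v5 = T  v6 = T  v7 = F  v8 = F  v9 = T  v10 = F  v11 = F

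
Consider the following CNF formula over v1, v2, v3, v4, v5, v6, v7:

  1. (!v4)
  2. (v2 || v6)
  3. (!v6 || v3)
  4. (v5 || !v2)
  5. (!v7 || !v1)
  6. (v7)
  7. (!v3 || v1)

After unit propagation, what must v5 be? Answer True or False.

True

(!v4) is a unit clause: v4 = False.
(v7) stands alone — v7 = True.
In (!v1 || !v7), !v7 is now false; !v1 must hold, so v1 = False.
From (v1 || !v3) and v1 = False: v3 = False.
In (v3 || !v6), v3 is now false; !v6 must hold, so v6 = False.
(v6 || v2) with v6 = False leaves only v2, so v2 = True.
From (!v2 || v5) and v2 = True: v5 = True.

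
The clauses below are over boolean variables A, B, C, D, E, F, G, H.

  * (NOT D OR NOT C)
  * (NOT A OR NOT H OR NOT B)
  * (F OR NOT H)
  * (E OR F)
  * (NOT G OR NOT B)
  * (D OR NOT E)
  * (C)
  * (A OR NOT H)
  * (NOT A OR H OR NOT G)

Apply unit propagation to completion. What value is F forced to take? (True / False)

True

(C) is a unit clause: C = True.
In (NOT C OR NOT D), NOT C is now false; NOT D must hold, so D = False.
From (D OR NOT E) and D = False: E = False.
From (F OR E) and E = False: F = True.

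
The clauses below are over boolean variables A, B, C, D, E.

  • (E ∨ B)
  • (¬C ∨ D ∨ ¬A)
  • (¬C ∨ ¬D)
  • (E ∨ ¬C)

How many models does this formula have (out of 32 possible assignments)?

14

Split on C, then D.
  C=1, D=1: a clause becomes empty — 0.
  C=1, D=0: remaining (A,B,E) ∈ {(0,0,1); (0,1,1)} — 2.
  C=0, D=1: A free; 3 ways for (B,E) × 2^1 = 6.
  C=0, D=0: A free; 3 ways for (B,E) × 2^1 = 6.
Total: 0 + 2 + 6 + 6 = 14.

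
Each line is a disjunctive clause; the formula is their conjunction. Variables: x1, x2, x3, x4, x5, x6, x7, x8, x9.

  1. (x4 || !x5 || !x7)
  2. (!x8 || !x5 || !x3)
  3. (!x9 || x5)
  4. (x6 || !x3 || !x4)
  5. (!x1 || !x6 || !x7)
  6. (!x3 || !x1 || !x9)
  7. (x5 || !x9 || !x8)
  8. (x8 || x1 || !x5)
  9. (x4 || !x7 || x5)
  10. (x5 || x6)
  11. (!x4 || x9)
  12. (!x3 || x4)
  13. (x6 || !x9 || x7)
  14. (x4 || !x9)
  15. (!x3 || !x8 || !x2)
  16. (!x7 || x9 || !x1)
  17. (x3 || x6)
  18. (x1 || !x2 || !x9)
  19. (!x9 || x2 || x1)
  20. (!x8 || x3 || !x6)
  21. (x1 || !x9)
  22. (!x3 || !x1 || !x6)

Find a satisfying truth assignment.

x1 = T, x2 = F, x3 = F, x4 = F, x5 = F, x6 = T, x7 = F, x8 = F, x9 = F

Check each clause:
  1. (!x7 || x4 || !x5) — !x7 is true.
  2. (!x5 || !x3 || !x8) — !x8 is true.
  3. (x5 || !x9) — !x9 is true.
  4. (x6 || !x3 || !x4) — !x4 is true.
  5. (!x7 || !x1 || !x6) — !x7 is true.
  6. (!x3 || !x9 || !x1) — !x3 is true.
  7. (!x8 || x5 || !x9) — !x8 is true.
  8. (!x5 || x1 || x8) — x1 is true.
  9. (!x7 || x5 || x4) — !x7 is true.
  10. (x6 || x5) — x6 is true.
  11. (!x4 || x9) — !x4 is true.
  12. (!x3 || x4) — !x3 is true.
  13. (x7 || x6 || !x9) — x6 is true.
  14. (!x9 || x4) — !x9 is true.
  15. (!x8 || !x2 || !x3) — !x8 is true.
  16. (!x1 || !x7 || x9) — !x7 is true.
  17. (x6 || x3) — x6 is true.
  18. (x1 || !x9 || !x2) — x1 is true.
  19. (x2 || !x9 || x1) — x1 is true.
  20. (!x6 || x3 || !x8) — !x8 is true.
  21. (!x9 || x1) — x1 is true.
  22. (!x6 || !x3 || !x1) — !x3 is true.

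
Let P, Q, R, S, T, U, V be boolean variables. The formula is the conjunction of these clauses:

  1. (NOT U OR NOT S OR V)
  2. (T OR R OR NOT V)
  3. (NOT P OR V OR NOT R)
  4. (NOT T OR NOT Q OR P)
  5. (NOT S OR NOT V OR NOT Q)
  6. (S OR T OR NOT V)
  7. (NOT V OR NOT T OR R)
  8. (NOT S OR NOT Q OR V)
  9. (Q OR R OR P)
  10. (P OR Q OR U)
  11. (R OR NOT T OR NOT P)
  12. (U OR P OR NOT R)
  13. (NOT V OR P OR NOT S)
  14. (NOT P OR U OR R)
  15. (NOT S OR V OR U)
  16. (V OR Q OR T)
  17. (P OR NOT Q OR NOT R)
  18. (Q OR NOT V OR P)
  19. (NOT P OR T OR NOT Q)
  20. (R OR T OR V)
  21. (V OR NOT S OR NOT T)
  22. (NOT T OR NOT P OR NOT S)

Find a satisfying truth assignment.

P=1, Q=0, R=1, S=1, T=0, U=1, V=1

Check each clause:
  1. (NOT U OR V OR NOT S) — V is true.
  2. (T OR R OR NOT V) — R is true.
  3. (NOT R OR V OR NOT P) — V is true.
  4. (P OR NOT Q OR NOT T) — P is true.
  5. (NOT V OR NOT S OR NOT Q) — NOT Q is true.
  6. (T OR NOT V OR S) — S is true.
  7. (NOT T OR R OR NOT V) — R is true.
  8. (NOT Q OR V OR NOT S) — NOT Q is true.
  9. (R OR P OR Q) — P is true.
  10. (U OR P OR Q) — P is true.
  11. (R OR NOT T OR NOT P) — R is true.
  12. (NOT R OR U OR P) — P is true.
  13. (NOT S OR NOT V OR P) — P is true.
  14. (R OR NOT P OR U) — R is true.
  15. (NOT S OR V OR U) — U is true.
  16. (T OR Q OR V) — V is true.
  17. (P OR NOT Q OR NOT R) — P is true.
  18. (Q OR NOT V OR P) — P is true.
  19. (T OR NOT P OR NOT Q) — NOT Q is true.
  20. (R OR T OR V) — R is true.
  21. (NOT S OR NOT T OR V) — NOT T is true.
  22. (NOT S OR NOT P OR NOT T) — NOT T is true.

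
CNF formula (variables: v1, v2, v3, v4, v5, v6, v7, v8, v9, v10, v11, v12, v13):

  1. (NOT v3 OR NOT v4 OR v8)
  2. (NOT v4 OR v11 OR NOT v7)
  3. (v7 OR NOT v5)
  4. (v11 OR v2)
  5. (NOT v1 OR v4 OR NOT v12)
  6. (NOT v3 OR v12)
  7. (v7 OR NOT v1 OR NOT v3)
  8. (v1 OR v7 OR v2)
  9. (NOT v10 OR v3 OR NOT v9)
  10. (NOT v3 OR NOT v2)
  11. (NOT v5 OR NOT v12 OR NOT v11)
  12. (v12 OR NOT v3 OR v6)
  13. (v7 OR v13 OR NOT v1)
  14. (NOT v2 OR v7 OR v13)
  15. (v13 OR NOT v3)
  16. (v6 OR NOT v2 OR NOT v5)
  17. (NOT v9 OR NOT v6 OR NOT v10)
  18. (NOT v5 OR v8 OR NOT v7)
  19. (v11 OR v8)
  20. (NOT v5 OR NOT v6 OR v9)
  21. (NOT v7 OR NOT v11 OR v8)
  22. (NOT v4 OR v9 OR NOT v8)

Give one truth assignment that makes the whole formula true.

v1=False  v2=True  v3=False  v4=False  v5=False  v6=False  v7=False  v8=True  v9=False  v10=True  v11=False  v12=False  v13=True

Check each clause:
  1. (v8 OR NOT v3 OR NOT v4) — v8 is true.
  2. (NOT v7 OR v11 OR NOT v4) — NOT v7 is true.
  3. (NOT v5 OR v7) — NOT v5 is true.
  4. (v11 OR v2) — v2 is true.
  5. (NOT v12 OR v4 OR NOT v1) — NOT v12 is true.
  6. (NOT v3 OR v12) — NOT v3 is true.
  7. (NOT v1 OR NOT v3 OR v7) — NOT v3 is true.
  8. (v1 OR v2 OR v7) — v2 is true.
  9. (NOT v9 OR NOT v10 OR v3) — NOT v9 is true.
  10. (NOT v3 OR NOT v2) — NOT v3 is true.
  11. (NOT v5 OR NOT v12 OR NOT v11) — NOT v5 is true.
  12. (v12 OR v6 OR NOT v3) — NOT v3 is true.
  13. (NOT v1 OR v7 OR v13) — v13 is true.
  14. (NOT v2 OR v7 OR v13) — v13 is true.
  15. (v13 OR NOT v3) — v13 is true.
  16. (NOT v2 OR NOT v5 OR v6) — NOT v5 is true.
  17. (NOT v10 OR NOT v9 OR NOT v6) — NOT v6 is true.
  18. (NOT v5 OR v8 OR NOT v7) — v8 is true.
  19. (v8 OR v11) — v8 is true.
  20. (NOT v5 OR NOT v6 OR v9) — NOT v6 is true.
  21. (NOT v11 OR NOT v7 OR v8) — v8 is true.
  22. (NOT v8 OR v9 OR NOT v4) — NOT v4 is true.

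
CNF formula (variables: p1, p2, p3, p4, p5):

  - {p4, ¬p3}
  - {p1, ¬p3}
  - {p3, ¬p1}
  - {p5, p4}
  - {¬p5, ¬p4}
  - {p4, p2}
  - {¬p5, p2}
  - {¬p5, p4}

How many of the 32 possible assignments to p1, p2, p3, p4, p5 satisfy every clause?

4

Satisfying assignments:
  p1=F p2=F p3=F p4=T p5=F
  p1=F p2=T p3=F p4=T p5=F
  p1=T p2=F p3=T p4=T p5=F
  p1=T p2=T p3=T p4=T p5=F
Count: 4.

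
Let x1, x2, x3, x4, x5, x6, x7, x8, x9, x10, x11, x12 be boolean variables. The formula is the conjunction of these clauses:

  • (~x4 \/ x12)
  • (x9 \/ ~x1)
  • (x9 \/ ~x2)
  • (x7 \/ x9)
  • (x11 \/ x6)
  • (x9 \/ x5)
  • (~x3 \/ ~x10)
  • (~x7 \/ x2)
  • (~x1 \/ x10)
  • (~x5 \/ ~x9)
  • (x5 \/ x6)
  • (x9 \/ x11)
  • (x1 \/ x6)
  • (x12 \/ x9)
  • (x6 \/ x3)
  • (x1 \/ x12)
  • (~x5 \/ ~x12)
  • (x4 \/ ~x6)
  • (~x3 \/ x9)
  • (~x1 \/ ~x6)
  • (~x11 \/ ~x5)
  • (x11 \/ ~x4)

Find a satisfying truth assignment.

x1=F, x2=T, x3=F, x4=T, x5=F, x6=T, x7=F, x8=T, x9=T, x10=F, x11=T, x12=T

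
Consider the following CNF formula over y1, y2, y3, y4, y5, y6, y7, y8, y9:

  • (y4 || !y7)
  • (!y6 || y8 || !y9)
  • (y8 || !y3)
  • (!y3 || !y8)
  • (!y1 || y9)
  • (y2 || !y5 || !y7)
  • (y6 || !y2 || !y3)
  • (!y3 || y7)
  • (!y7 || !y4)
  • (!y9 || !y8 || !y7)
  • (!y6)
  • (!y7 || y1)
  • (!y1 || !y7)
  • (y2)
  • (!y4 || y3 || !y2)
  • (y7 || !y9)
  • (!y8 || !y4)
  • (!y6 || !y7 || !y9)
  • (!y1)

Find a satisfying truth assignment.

The clause (!y6) is unit: y6 must be False.
(y2) is a unit clause, so y2 = True.
The clause (!y3) is unit: y3 must be False.
The clause (!y4) is unit: y4 must be False.
Unit propagation: (!y7) forces y7 = False.
Unit propagation: (!y9) forces y9 = False.
Unit propagation: (!y1) forces y1 = False.
y5, y8 are now unconstrained; take y5 = True, y8 = False.
Every clause has at least one true literal under this assignment.

y1=False, y2=True, y3=False, y4=False, y5=True, y6=False, y7=False, y8=False, y9=False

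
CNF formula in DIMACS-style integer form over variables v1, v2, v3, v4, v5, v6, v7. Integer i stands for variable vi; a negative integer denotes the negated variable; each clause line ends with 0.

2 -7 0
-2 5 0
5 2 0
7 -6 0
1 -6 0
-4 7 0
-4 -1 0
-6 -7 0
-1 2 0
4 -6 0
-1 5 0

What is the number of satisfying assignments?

Split on v1, then v2.
  v1=1, v2=1: remaining (v3,v4,v5,v6,v7) ∈ {(0,0,1,0,0); (0,0,1,0,1); (1,0,1,0,0); (1,0,1,0,1)} — 4.
  v1=1, v2=0: a clause becomes empty — 0.
  v1=0, v2=1: v3 free; 3 ways for (v4,v5,v6,v7) × 2^1 = 6.
  v1=0, v2=0: remaining (v3,v4,v5,v6,v7) ∈ {(0,0,1,0,0); (1,0,1,0,0)} — 2.
Total: 4 + 0 + 6 + 2 = 12.

12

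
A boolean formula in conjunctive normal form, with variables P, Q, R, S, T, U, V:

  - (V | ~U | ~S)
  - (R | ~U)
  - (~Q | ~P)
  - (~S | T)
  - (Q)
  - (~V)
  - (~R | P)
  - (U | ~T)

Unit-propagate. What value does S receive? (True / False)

Unit clause (Q) sets Q = True.
From (~P | ~Q) and Q = True: P = False.
(~V) is a unit clause: V = False.
In (P | ~R), P is now false; ~R must hold, so R = False.
In (R | ~U), R is now false; ~U must hold, so U = False.
In (U | ~T), U is now false; ~T must hold, so T = False.
(~S | T) with T = False leaves only ~S, so S = False.

False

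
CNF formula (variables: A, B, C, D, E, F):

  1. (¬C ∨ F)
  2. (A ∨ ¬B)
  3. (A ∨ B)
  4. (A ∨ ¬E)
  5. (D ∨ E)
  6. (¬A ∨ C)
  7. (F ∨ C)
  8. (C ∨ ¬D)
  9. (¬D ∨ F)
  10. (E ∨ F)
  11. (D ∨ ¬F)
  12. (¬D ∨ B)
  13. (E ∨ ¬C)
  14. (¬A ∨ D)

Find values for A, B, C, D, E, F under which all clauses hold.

Set A = True and propagate.
  then C is forced to True.
  then F is forced to True.
  then D is forced to True.
  then B is forced to True.
  then E is forced to True.
Every clause has at least one true literal under this assignment.

A=1  B=1  C=1  D=1  E=1  F=1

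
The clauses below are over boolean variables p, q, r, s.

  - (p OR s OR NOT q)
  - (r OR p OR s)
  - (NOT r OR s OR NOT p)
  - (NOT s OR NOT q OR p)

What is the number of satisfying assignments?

Split on p, then s.
  p=T, s=T: remaining (q,r) ∈ {(F,F); (F,T); (T,F); (T,T)} — 4.
  p=T, s=F: remaining (q,r) ∈ {(F,F); (T,F)} — 2.
  p=F, s=T: remaining (q,r) ∈ {(F,F); (F,T)} — 2.
  p=F, s=F: remaining (q,r) ∈ {(F,T)} — 1.
Total: 4 + 2 + 2 + 1 = 9.

9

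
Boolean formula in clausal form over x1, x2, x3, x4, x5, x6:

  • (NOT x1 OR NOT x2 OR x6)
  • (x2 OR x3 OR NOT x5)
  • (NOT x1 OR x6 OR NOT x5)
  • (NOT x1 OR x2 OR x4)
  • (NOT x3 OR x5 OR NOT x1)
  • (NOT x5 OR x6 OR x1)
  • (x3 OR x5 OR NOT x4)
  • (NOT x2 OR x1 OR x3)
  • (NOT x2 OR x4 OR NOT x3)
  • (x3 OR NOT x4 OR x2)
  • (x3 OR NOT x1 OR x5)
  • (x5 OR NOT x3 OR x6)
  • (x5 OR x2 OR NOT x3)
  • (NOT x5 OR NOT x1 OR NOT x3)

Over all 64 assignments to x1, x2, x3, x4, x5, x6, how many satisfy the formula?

8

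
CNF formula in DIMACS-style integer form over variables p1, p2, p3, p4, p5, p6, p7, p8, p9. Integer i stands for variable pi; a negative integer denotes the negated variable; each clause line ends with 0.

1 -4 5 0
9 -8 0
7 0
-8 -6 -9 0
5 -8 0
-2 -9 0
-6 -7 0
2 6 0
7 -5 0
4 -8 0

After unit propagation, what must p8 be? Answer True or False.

False

Unit clause (p7) sets p7 = True.
(!p6 || !p7): since p7 = True, the clause reduces to (!p6). p6 = False.
In (p6 || p2), p6 is now false; p2 must hold, so p2 = True.
(!p2 || !p9) with p2 = True leaves only !p9, so p9 = False.
(p9 || !p8): since p9 = False, the clause reduces to (!p8). p8 = False.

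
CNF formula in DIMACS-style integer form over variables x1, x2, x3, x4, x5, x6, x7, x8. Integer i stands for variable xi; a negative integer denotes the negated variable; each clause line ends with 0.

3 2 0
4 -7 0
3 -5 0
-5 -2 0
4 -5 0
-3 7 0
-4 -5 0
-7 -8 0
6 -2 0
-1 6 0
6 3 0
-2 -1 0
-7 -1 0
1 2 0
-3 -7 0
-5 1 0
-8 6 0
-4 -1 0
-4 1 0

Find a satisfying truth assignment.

x1=F, x2=T, x3=F, x4=F, x5=F, x6=T, x7=F, x8=T

Check each clause:
  1. (x3 ∨ x2) — x2 is true.
  2. (¬x7 ∨ x4) — ¬x7 is true.
  3. (¬x5 ∨ x3) — ¬x5 is true.
  4. (¬x5 ∨ ¬x2) — ¬x5 is true.
  5. (¬x5 ∨ x4) — ¬x5 is true.
  6. (x7 ∨ ¬x3) — ¬x3 is true.
  7. (¬x5 ∨ ¬x4) — ¬x5 is true.
  8. (¬x7 ∨ ¬x8) — ¬x7 is true.
  9. (¬x2 ∨ x6) — x6 is true.
  10. (x6 ∨ ¬x1) — ¬x1 is true.
  11. (x3 ∨ x6) — x6 is true.
  12. (¬x1 ∨ ¬x2) — ¬x1 is true.
  13. (¬x7 ∨ ¬x1) — ¬x7 is true.
  14. (x2 ∨ x1) — x2 is true.
  15. (¬x3 ∨ ¬x7) — ¬x7 is true.
  16. (x1 ∨ ¬x5) — ¬x5 is true.
  17. (x6 ∨ ¬x8) — x6 is true.
  18. (¬x1 ∨ ¬x4) — ¬x4 is true.
  19. (¬x4 ∨ x1) — ¬x4 is true.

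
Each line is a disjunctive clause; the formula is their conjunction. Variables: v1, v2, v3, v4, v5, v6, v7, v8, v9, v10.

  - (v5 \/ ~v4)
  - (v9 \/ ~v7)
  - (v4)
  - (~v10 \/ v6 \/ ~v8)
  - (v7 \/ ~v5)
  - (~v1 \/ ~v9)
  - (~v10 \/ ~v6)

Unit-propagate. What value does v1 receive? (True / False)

(v4) stands alone — v4 = True.
In (v5 \/ ~v4), ~v4 is now false; v5 must hold, so v5 = True.
In (v7 \/ ~v5), ~v5 is now false; v7 must hold, so v7 = True.
From (v9 \/ ~v7) and v7 = True: v9 = True.
From (~v9 \/ ~v1) and v9 = True: v1 = False.

False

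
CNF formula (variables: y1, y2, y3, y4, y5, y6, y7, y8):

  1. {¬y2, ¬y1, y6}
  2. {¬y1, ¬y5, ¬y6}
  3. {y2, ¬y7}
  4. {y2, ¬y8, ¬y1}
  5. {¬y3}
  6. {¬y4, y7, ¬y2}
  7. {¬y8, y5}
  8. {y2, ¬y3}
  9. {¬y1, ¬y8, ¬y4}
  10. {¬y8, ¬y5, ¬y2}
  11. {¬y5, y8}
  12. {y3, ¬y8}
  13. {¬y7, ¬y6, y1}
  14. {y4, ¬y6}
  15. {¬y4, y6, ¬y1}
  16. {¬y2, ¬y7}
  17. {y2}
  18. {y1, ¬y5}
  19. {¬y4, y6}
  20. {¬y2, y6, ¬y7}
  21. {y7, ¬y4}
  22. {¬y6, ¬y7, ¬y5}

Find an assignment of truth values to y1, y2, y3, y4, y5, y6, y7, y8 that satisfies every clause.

The clause (¬y3) is unit: y3 must be False.
(¬y8) is a unit clause, so y8 = False.
(¬y5) is a unit clause, so y5 = False.
Unit propagation: (y2) forces y2 = True.
Unit propagation: (¬y7) forces y7 = False.
The clause (¬y4) is unit: y4 must be False.
Unit propagation: (¬y6) forces y6 = False.
The clause (¬y1) is unit: y1 must be False.

y1 = False, y2 = True, y3 = False, y4 = False, y5 = False, y6 = False, y7 = False, y8 = False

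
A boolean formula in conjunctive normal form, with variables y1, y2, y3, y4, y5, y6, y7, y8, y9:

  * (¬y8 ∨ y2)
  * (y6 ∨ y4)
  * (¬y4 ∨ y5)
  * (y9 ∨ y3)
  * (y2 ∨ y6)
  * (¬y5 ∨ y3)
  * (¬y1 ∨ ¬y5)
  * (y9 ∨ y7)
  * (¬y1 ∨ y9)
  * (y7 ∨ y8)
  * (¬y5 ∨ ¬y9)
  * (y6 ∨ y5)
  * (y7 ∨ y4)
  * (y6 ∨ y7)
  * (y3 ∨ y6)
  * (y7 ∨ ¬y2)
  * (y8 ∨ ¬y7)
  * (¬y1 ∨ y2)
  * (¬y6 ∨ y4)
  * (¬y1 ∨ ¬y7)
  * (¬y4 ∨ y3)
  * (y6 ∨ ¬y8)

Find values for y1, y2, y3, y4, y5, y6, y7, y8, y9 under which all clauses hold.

y1 = 0, y2 = 1, y3 = 1, y4 = 1, y5 = 1, y6 = 1, y7 = 1, y8 = 1, y9 = 0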